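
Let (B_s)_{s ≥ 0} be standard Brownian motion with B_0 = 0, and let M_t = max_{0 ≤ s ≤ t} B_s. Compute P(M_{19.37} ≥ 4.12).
P(M_{19.37} ≥ 4.12) = 2·P(B_{19.37} ≥ 4.12) = 2(1 − Φ(4.12/√19.37)) ≈ 0.3492

By the reflection principle for Brownian motion, P(M_t ≥ a) = 2 · P(B_t ≥ a) for a ≥ 0. Since B_t ~ N(0, t), P(B_t ≥ 4.12) = 1 − Φ(4.12/√t) = 1 − Φ(4.12/√19.37) = 1 − Φ(0.9361). So
  P(M_{19.37} ≥ 4.12) = 2(1 − Φ(0.9361)) ≈ 0.3492.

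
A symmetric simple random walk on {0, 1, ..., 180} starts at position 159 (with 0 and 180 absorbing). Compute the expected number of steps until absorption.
E[τ | X_0 = 159] = 3339

Let v_k = E[τ | X_0 = k]. Boundary: v_0 = v_180 = 0. Recurrence: v_k = 1 + (v_{k-1} + v_{k+1})/2 for 1 ≤ k ≤ 179. The particular solution to v_k − (v_{k-1} + v_{k+1})/2 = 1 is v_k = −k^2. Adding homogeneous solution A + B k and matching boundaries gives v_k = k (180 − k). Substituting k = 159: v_159 = 159 · 21 = 3339.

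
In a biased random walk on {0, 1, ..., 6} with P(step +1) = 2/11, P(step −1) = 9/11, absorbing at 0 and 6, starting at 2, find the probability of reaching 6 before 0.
P(hit 6 before 0) = (1 − (9/2)^2) / (1 − (9/2)^6) = 16/6901

Let u_k denote P(reach 6 before 0 | start at k). Boundary: u_0 = 0, u_6 = 1. Recurrence: u_k = 2/11·u_{k+1} + 9/11·u_{k-1} for 1 ≤ k ≤ 5. Try u_k = A + B·r^k with r = q/p = (9/11)/(2/11) = 9/2. Substitution satisfies the recurrence; boundary conditions give:
  u_k = (1 − r^k) / (1 − r^N) = (1 − (9/2)^2) / (1 − (9/2)^6) = 16/6901.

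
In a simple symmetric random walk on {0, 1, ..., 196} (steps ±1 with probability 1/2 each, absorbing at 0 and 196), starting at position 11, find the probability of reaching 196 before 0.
P(hit 196 before 0) = 11/196

Let u_k = P(hit 196 before 0 | start at k). Then u_0 = 0, u_196 = 1, and u_k = u_{k-1}/2 + u_{k+1}/2 for 1 ≤ k ≤ 195. This harmonic recurrence is solved by u_k = k/196, giving u_11 = 11/196.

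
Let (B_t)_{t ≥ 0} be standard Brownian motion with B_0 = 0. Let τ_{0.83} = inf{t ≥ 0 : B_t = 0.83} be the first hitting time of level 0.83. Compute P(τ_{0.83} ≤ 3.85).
P(τ_{0.83} ≤ 3.85) = 2(1 − Φ(0.83/√3.85)) = 2(1 − Φ(0.4230)) ≈ 0.6723

By the reflection principle for standard BM, P(τ_b ≤ t) = 2 · P(B_t ≥ b). Since B_t ~ N(0, t), P(B_t ≥ 0.83) = 1 − Φ(0.83/√t) = 1 − Φ(0.83/√3.85) = 1 − Φ(0.4230) ≈ 0.33615. Doubling: P(τ_{0.83} ≤ 3.85) ≈ 2 · 0.33615 = 0.67230 ≈ 0.6723.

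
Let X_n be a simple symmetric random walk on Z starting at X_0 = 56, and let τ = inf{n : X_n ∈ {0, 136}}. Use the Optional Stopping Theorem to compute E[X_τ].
E[X_τ] = 56

X_n is a martingale and τ is a bounded-mean stopping time (indeed τ is finite a.s. with bounded expectation since the walk is in a bounded region). By the OST, E[X_τ] = E[X_0] = 56. Equivalently: E[X_τ] = 136 · P(hit 136 first) + 0 · P(hit 0 first) = 136 · (56/136) = 56.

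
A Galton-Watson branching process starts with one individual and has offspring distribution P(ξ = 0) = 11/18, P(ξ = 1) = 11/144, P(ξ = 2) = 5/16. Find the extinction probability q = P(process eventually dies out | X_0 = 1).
q = 1

Mean offspring μ = 0·11/18 + 1·11/144 + 2·5/16 = 101/144 ≤ 1. For μ ≤ 1 with offspring not concentrated at 1, the Galton-Watson process goes extinct almost surely, so q = 1.
(Algebraic check: The pgf is f(s) = 11/18 + 11/144·s + 5/16·s². The extinction probability q is the smallest fixed point of f in [0, 1]. Setting s = f(s):
  5/16·s² + (11/144 − 1)·s + 11/18 = 0
  5/16·s² − (11/18 + 5/16)·s + 11/18 = 0
which factors as (s − 1)·(5/16·s − 11/18) = 0, giving roots s = 1 and s = (11/18)/(5/16) = 88/45. Since 88/45 ≥ 1, the smallest root in [0, 1] is s = 1.)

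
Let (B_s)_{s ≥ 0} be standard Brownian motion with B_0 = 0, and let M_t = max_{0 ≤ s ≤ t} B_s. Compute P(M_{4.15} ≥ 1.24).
P(M_{4.15} ≥ 1.24) = 2·P(B_{4.15} ≥ 1.24) = 2(1 − Φ(1.24/√4.15)) ≈ 0.5427

By the reflection principle for Brownian motion, P(M_t ≥ a) = 2 · P(B_t ≥ a) for a ≥ 0. Since B_t ~ N(0, t), P(B_t ≥ 1.24) = 1 − Φ(1.24/√t) = 1 − Φ(1.24/√4.15) = 1 − Φ(0.6087). So
  P(M_{4.15} ≥ 1.24) = 2(1 − Φ(0.6087)) ≈ 0.5427.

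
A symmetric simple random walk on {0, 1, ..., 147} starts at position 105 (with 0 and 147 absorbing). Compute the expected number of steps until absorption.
E[τ | X_0 = 105] = 4410

Let v_k = E[τ | X_0 = k]. Boundary: v_0 = v_147 = 0. Recurrence: v_k = 1 + (v_{k-1} + v_{k+1})/2 for 1 ≤ k ≤ 146. The particular solution to v_k − (v_{k-1} + v_{k+1})/2 = 1 is v_k = −k^2. Adding homogeneous solution A + B k and matching boundaries gives v_k = k (147 − k). Substituting k = 105: v_105 = 105 · 42 = 4410.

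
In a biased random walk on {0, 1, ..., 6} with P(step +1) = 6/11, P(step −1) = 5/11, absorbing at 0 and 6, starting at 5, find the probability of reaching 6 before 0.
P(hit 6 before 0) = (1 − (5/6)^5) / (1 − (5/6)^6) = 27906/31031

Let u_k denote P(reach 6 before 0 | start at k). Boundary: u_0 = 0, u_6 = 1. Recurrence: u_k = 6/11·u_{k+1} + 5/11·u_{k-1} for 1 ≤ k ≤ 5. Try u_k = A + B·r^k with r = q/p = (5/11)/(6/11) = 5/6. Substitution satisfies the recurrence; boundary conditions give:
  u_k = (1 − r^k) / (1 − r^N) = (1 − (5/6)^5) / (1 − (5/6)^6) = 27906/31031.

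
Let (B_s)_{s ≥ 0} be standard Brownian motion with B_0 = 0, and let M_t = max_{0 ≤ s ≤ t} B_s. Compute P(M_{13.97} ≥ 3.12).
P(M_{13.97} ≥ 3.12) = 2·P(B_{13.97} ≥ 3.12) = 2(1 − Φ(3.12/√13.97)) ≈ 0.4039

By the reflection principle for Brownian motion, P(M_t ≥ a) = 2 · P(B_t ≥ a) for a ≥ 0. Since B_t ~ N(0, t), P(B_t ≥ 3.12) = 1 − Φ(3.12/√t) = 1 − Φ(3.12/√13.97) = 1 − Φ(0.8347). So
  P(M_{13.97} ≥ 3.12) = 2(1 − Φ(0.8347)) ≈ 0.4039.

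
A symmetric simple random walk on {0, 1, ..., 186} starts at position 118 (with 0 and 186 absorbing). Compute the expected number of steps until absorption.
E[τ | X_0 = 118] = 8024

Let v_k = E[τ | X_0 = k]. Boundary: v_0 = v_186 = 0. Recurrence: v_k = 1 + (v_{k-1} + v_{k+1})/2 for 1 ≤ k ≤ 185. The particular solution to v_k − (v_{k-1} + v_{k+1})/2 = 1 is v_k = −k^2. Adding homogeneous solution A + B k and matching boundaries gives v_k = k (186 − k). Substituting k = 118: v_118 = 118 · 68 = 8024.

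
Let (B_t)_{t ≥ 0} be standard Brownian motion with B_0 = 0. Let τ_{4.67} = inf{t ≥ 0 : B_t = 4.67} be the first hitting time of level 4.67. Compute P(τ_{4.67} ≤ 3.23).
P(τ_{4.67} ≤ 3.23) = 2(1 − Φ(4.67/√3.23)) = 2(1 − Φ(2.5985)) ≈ 0.0094

By the reflection principle for standard BM, P(τ_b ≤ t) = 2 · P(B_t ≥ b). Since B_t ~ N(0, t), P(B_t ≥ 4.67) = 1 − Φ(4.67/√t) = 1 − Φ(4.67/√3.23) = 1 − Φ(2.5985) ≈ 0.00468. Doubling: P(τ_{4.67} ≤ 3.23) ≈ 2 · 0.00468 = 0.00936 ≈ 0.0094.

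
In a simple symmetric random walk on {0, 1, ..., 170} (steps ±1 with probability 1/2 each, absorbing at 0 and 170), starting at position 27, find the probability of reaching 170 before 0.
P(hit 170 before 0) = 27/170

Let u_k = P(hit 170 before 0 | start at k). Then u_0 = 0, u_170 = 1, and u_k = u_{k-1}/2 + u_{k+1}/2 for 1 ≤ k ≤ 169. This harmonic recurrence is solved by u_k = k/170, giving u_27 = 27/170.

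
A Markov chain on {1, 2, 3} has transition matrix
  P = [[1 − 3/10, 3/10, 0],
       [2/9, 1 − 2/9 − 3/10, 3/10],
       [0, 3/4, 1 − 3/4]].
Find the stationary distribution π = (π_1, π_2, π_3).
π = (100/289, 135/289, 54/289)

This is a birth-death chain on three states, which satisfies detailed balance: π_1 · P_{12} = π_2 · P_{21} and π_2 · P_{23} = π_3 · P_{32}.
From π_1 · 3/10 = π_2 · 2/9: π_2/π_1 = (3/10)/(2/9) = 27/20.
From π_2 · 3/10 = π_3 · 3/4: π_3/π_2 = (3/10)/(3/4) = 2/5.
Take π_1 proportional to 1; then unnormalized π = (1, 27/20, 27/50). Normalize by dividing by the sum 289/100:
  π = (100/289, 135/289, 54/289).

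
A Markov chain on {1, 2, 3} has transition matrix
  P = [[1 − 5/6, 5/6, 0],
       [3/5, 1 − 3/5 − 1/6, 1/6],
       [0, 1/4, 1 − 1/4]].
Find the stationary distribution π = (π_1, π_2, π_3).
π = (54/179, 75/179, 50/179)

This is a birth-death chain on three states, which satisfies detailed balance: π_1 · P_{12} = π_2 · P_{21} and π_2 · P_{23} = π_3 · P_{32}.
From π_1 · 5/6 = π_2 · 3/5: π_2/π_1 = (5/6)/(3/5) = 25/18.
From π_2 · 1/6 = π_3 · 1/4: π_3/π_2 = (1/6)/(1/4) = 2/3.
Take π_1 proportional to 1; then unnormalized π = (1, 25/18, 25/27). Normalize by dividing by the sum 179/54:
  π = (54/179, 75/179, 50/179).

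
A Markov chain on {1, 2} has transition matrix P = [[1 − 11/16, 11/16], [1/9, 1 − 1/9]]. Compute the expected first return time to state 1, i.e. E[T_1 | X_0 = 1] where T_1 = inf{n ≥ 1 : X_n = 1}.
E[T_1 | X_0 = 1] = 1/π_1 = 115/16

For an irreducible recurrent Markov chain with stationary distribution π, E[T_i | X_0 = i] = 1/π_i (Kac's formula). Here π_1 = (1/9)/(11/16 + 1/9) = (1/9)/(115/144) = 16/115, so E[T_1 | X_0 = 1] = 1/π_1 = (11/16 + 1/9)/(1/9) = (115/144)/(1/9) = 115/16.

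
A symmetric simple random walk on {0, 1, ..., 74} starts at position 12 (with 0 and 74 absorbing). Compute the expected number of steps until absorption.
E[τ | X_0 = 12] = 744

Let v_k = E[τ | X_0 = k]. Boundary: v_0 = v_74 = 0. Recurrence: v_k = 1 + (v_{k-1} + v_{k+1})/2 for 1 ≤ k ≤ 73. The particular solution to v_k − (v_{k-1} + v_{k+1})/2 = 1 is v_k = −k^2. Adding homogeneous solution A + B k and matching boundaries gives v_k = k (74 − k). Substituting k = 12: v_12 = 12 · 62 = 744.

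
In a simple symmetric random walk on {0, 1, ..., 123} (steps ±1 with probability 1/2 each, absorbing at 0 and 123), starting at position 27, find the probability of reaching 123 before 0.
P(hit 123 before 0) = 27/123 = 9/41

Let u_k = P(hit 123 before 0 | start at k). Then u_0 = 0, u_123 = 1, and u_k = u_{k-1}/2 + u_{k+1}/2 for 1 ≤ k ≤ 122. This harmonic recurrence is solved by u_k = k/123, giving u_27 = 27/123 = 9/41.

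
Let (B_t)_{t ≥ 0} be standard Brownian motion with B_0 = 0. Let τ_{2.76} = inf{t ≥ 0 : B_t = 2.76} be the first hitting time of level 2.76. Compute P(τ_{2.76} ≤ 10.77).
P(τ_{2.76} ≤ 10.77) = 2(1 − Φ(2.76/√10.77)) = 2(1 − Φ(0.8410)) ≈ 0.4003

By the reflection principle for standard BM, P(τ_b ≤ t) = 2 · P(B_t ≥ b). Since B_t ~ N(0, t), P(B_t ≥ 2.76) = 1 − Φ(2.76/√t) = 1 − Φ(2.76/√10.77) = 1 − Φ(0.8410) ≈ 0.20017. Doubling: P(τ_{2.76} ≤ 10.77) ≈ 2 · 0.20017 = 0.40034 ≈ 0.4003.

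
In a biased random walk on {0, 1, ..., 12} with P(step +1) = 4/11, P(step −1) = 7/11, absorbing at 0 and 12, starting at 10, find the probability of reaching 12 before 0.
P(hit 12 before 0) = (1 − (7/4)^10) / (1 − (7/4)^12) = 136449296/418924545

Let u_k denote P(reach 12 before 0 | start at k). Boundary: u_0 = 0, u_12 = 1. Recurrence: u_k = 4/11·u_{k+1} + 7/11·u_{k-1} for 1 ≤ k ≤ 11. Try u_k = A + B·r^k with r = q/p = (7/11)/(4/11) = 7/4. Substitution satisfies the recurrence; boundary conditions give:
  u_k = (1 − r^k) / (1 − r^N) = (1 − (7/4)^10) / (1 − (7/4)^12) = 136449296/418924545.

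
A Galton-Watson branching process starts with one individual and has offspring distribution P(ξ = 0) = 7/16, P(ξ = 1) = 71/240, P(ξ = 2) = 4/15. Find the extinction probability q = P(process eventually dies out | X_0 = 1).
q = 1

Mean offspring μ = 0·7/16 + 1·71/240 + 2·4/15 = 199/240 ≤ 1. For μ ≤ 1 with offspring not concentrated at 1, the Galton-Watson process goes extinct almost surely, so q = 1.
(Algebraic check: The pgf is f(s) = 7/16 + 71/240·s + 4/15·s². The extinction probability q is the smallest fixed point of f in [0, 1]. Setting s = f(s):
  4/15·s² + (71/240 − 1)·s + 7/16 = 0
  4/15·s² − (7/16 + 4/15)·s + 7/16 = 0
which factors as (s − 1)·(4/15·s − 7/16) = 0, giving roots s = 1 and s = (7/16)/(4/15) = 105/64. Since 105/64 ≥ 1, the smallest root in [0, 1] is s = 1.)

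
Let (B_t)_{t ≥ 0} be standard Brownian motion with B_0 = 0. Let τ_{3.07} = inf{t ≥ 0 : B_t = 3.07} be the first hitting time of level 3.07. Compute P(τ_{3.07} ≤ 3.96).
P(τ_{3.07} ≤ 3.96) = 2(1 − Φ(3.07/√3.96)) = 2(1 − Φ(1.5427)) ≈ 0.1229

By the reflection principle for standard BM, P(τ_b ≤ t) = 2 · P(B_t ≥ b). Since B_t ~ N(0, t), P(B_t ≥ 3.07) = 1 − Φ(3.07/√t) = 1 − Φ(3.07/√3.96) = 1 − Φ(1.5427) ≈ 0.06145. Doubling: P(τ_{3.07} ≤ 3.96) ≈ 2 · 0.06145 = 0.12290 ≈ 0.1229.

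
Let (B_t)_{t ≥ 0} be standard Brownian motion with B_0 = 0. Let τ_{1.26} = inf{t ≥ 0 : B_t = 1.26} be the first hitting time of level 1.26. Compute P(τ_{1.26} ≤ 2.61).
P(τ_{1.26} ≤ 2.61) = 2(1 − Φ(1.26/√2.61)) = 2(1 − Φ(0.7799)) ≈ 0.4354

By the reflection principle for standard BM, P(τ_b ≤ t) = 2 · P(B_t ≥ b). Since B_t ~ N(0, t), P(B_t ≥ 1.26) = 1 − Φ(1.26/√t) = 1 − Φ(1.26/√2.61) = 1 − Φ(0.7799) ≈ 0.21772. Doubling: P(τ_{1.26} ≤ 2.61) ≈ 2 · 0.21772 = 0.43544 ≈ 0.4354.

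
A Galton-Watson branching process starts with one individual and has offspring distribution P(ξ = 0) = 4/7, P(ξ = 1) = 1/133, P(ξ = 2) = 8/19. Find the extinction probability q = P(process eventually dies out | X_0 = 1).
q = 1

Mean offspring μ = 0·4/7 + 1·1/133 + 2·8/19 = 113/133 ≤ 1. For μ ≤ 1 with offspring not concentrated at 1, the Galton-Watson process goes extinct almost surely, so q = 1.
(Algebraic check: The pgf is f(s) = 4/7 + 1/133·s + 8/19·s². The extinction probability q is the smallest fixed point of f in [0, 1]. Setting s = f(s):
  8/19·s² + (1/133 − 1)·s + 4/7 = 0
  8/19·s² − (4/7 + 8/19)·s + 4/7 = 0
which factors as (s − 1)·(8/19·s − 4/7) = 0, giving roots s = 1 and s = (4/7)/(8/19) = 19/14. Since 19/14 ≥ 1, the smallest root in [0, 1] is s = 1.)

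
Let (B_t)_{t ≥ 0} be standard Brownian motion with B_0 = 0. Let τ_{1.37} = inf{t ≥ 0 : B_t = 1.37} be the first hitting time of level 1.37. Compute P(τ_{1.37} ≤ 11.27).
P(τ_{1.37} ≤ 11.27) = 2(1 − Φ(1.37/√11.27)) = 2(1 − Φ(0.4081)) ≈ 0.6832

By the reflection principle for standard BM, P(τ_b ≤ t) = 2 · P(B_t ≥ b). Since B_t ~ N(0, t), P(B_t ≥ 1.37) = 1 − Φ(1.37/√t) = 1 − Φ(1.37/√11.27) = 1 − Φ(0.4081) ≈ 0.34160. Doubling: P(τ_{1.37} ≤ 11.27) ≈ 2 · 0.34160 = 0.68320 ≈ 0.6832.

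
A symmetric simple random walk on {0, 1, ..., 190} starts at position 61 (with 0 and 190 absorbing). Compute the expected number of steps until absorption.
E[τ | X_0 = 61] = 7869

Let v_k = E[τ | X_0 = k]. Boundary: v_0 = v_190 = 0. Recurrence: v_k = 1 + (v_{k-1} + v_{k+1})/2 for 1 ≤ k ≤ 189. The particular solution to v_k − (v_{k-1} + v_{k+1})/2 = 1 is v_k = −k^2. Adding homogeneous solution A + B k and matching boundaries gives v_k = k (190 − k). Substituting k = 61: v_61 = 61 · 129 = 7869.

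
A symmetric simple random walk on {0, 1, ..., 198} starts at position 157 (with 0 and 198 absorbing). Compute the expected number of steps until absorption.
E[τ | X_0 = 157] = 6437

Let v_k = E[τ | X_0 = k]. Boundary: v_0 = v_198 = 0. Recurrence: v_k = 1 + (v_{k-1} + v_{k+1})/2 for 1 ≤ k ≤ 197. The particular solution to v_k − (v_{k-1} + v_{k+1})/2 = 1 is v_k = −k^2. Adding homogeneous solution A + B k and matching boundaries gives v_k = k (198 − k). Substituting k = 157: v_157 = 157 · 41 = 6437.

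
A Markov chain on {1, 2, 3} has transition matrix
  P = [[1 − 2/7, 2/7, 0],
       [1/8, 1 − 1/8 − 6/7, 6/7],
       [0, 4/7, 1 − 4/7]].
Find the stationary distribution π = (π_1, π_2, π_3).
π = (7/47, 16/47, 24/47)

This is a birth-death chain on three states, which satisfies detailed balance: π_1 · P_{12} = π_2 · P_{21} and π_2 · P_{23} = π_3 · P_{32}.
From π_1 · 2/7 = π_2 · 1/8: π_2/π_1 = (2/7)/(1/8) = 16/7.
From π_2 · 6/7 = π_3 · 4/7: π_3/π_2 = (6/7)/(4/7) = 3/2.
Take π_1 proportional to 1; then unnormalized π = (1, 16/7, 24/7). Normalize by dividing by the sum 47/7:
  π = (7/47, 16/47, 24/47).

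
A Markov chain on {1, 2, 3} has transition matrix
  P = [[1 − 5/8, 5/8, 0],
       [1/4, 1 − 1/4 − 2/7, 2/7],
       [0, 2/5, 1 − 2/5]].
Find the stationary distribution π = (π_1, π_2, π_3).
π = (7/37, 35/74, 25/74)

This is a birth-death chain on three states, which satisfies detailed balance: π_1 · P_{12} = π_2 · P_{21} and π_2 · P_{23} = π_3 · P_{32}.
From π_1 · 5/8 = π_2 · 1/4: π_2/π_1 = (5/8)/(1/4) = 5/2.
From π_2 · 2/7 = π_3 · 2/5: π_3/π_2 = (2/7)/(2/5) = 5/7.
Take π_1 proportional to 1; then unnormalized π = (1, 5/2, 25/14). Normalize by dividing by the sum 37/7:
  π = (7/37, 35/74, 25/74).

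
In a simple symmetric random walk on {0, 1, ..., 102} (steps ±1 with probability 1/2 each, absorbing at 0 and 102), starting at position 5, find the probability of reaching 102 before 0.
P(hit 102 before 0) = 5/102

Let u_k = P(hit 102 before 0 | start at k). Then u_0 = 0, u_102 = 1, and u_k = u_{k-1}/2 + u_{k+1}/2 for 1 ≤ k ≤ 101. This harmonic recurrence is solved by u_k = k/102, giving u_5 = 5/102.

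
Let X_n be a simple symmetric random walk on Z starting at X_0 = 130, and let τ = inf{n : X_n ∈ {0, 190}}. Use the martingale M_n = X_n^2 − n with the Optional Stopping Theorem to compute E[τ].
E[τ] = 7800

M_n = X_n^2 − n is a martingale (since E[X_{n+1}^2 | F_n] = X_n^2 + 1). By OST (τ has finite mean in a bounded region), E[M_τ] = E[M_0] = X_0^2 − 0 = 130^2 = 16900. Also E[M_τ] = E[X_τ^2] − E[τ]. The walk exits at 0 or 190, with P(hit 190 first) = 130/190, so E[X_τ^2] = 190^2 · 130/190 + 0 = 24700. Thus E[τ] = E[X_τ^2] − E[M_τ] = 24700 − 16900 = 7800 = 130(190 − 130) = 7800.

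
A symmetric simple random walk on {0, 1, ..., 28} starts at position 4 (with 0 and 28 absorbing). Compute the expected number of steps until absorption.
E[τ | X_0 = 4] = 96

Let v_k = E[τ | X_0 = k]. Boundary: v_0 = v_28 = 0. Recurrence: v_k = 1 + (v_{k-1} + v_{k+1})/2 for 1 ≤ k ≤ 27. The particular solution to v_k − (v_{k-1} + v_{k+1})/2 = 1 is v_k = −k^2. Adding homogeneous solution A + B k and matching boundaries gives v_k = k (28 − k). Substituting k = 4: v_4 = 4 · 24 = 96.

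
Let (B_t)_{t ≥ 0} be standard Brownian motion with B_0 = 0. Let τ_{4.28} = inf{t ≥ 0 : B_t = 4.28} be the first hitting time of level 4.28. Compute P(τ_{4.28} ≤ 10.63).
P(τ_{4.28} ≤ 10.63) = 2(1 − Φ(4.28/√10.63)) = 2(1 − Φ(1.3127)) ≈ 0.1893

By the reflection principle for standard BM, P(τ_b ≤ t) = 2 · P(B_t ≥ b). Since B_t ~ N(0, t), P(B_t ≥ 4.28) = 1 − Φ(4.28/√t) = 1 − Φ(4.28/√10.63) = 1 − Φ(1.3127) ≈ 0.09464. Doubling: P(τ_{4.28} ≤ 10.63) ≈ 2 · 0.09464 = 0.18928 ≈ 0.1893.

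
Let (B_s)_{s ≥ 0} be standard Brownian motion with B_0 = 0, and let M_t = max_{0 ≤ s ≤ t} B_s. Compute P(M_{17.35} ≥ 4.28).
P(M_{17.35} ≥ 4.28) = 2·P(B_{17.35} ≥ 4.28) = 2(1 − Φ(4.28/√17.35)) ≈ 0.3042

By the reflection principle for Brownian motion, P(M_t ≥ a) = 2 · P(B_t ≥ a) for a ≥ 0. Since B_t ~ N(0, t), P(B_t ≥ 4.28) = 1 − Φ(4.28/√t) = 1 − Φ(4.28/√17.35) = 1 − Φ(1.0275). So
  P(M_{17.35} ≥ 4.28) = 2(1 − Φ(1.0275)) ≈ 0.3042.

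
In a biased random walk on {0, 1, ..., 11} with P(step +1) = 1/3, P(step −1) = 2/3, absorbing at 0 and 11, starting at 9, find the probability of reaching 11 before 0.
P(hit 11 before 0) = (1 − (2)^9) / (1 − (2)^11) = 511/2047

Let u_k denote P(reach 11 before 0 | start at k). Boundary: u_0 = 0, u_11 = 1. Recurrence: u_k = 1/3·u_{k+1} + 2/3·u_{k-1} for 1 ≤ k ≤ 10. Try u_k = A + B·r^k with r = q/p = (2/3)/(1/3) = 2. Substitution satisfies the recurrence; boundary conditions give:
  u_k = (1 − r^k) / (1 − r^N) = (1 − (2)^9) / (1 − (2)^11) = 511/2047.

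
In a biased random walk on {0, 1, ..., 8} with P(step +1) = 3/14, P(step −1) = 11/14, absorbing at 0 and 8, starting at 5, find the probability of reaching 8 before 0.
P(hit 8 before 0) = (1 − (11/3)^5) / (1 − (11/3)^8) = 542727/26794040

Let u_k denote P(reach 8 before 0 | start at k). Boundary: u_0 = 0, u_8 = 1. Recurrence: u_k = 3/14·u_{k+1} + 11/14·u_{k-1} for 1 ≤ k ≤ 7. Try u_k = A + B·r^k with r = q/p = (11/14)/(3/14) = 11/3. Substitution satisfies the recurrence; boundary conditions give:
  u_k = (1 − r^k) / (1 − r^N) = (1 − (11/3)^5) / (1 − (11/3)^8) = 542727/26794040.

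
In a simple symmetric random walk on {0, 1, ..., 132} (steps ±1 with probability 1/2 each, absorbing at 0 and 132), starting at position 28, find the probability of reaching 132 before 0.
P(hit 132 before 0) = 28/132 = 7/33

Let u_k = P(hit 132 before 0 | start at k). Then u_0 = 0, u_132 = 1, and u_k = u_{k-1}/2 + u_{k+1}/2 for 1 ≤ k ≤ 131. This harmonic recurrence is solved by u_k = k/132, giving u_28 = 28/132 = 7/33.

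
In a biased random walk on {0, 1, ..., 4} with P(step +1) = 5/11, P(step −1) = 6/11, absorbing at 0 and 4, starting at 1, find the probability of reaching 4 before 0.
P(hit 4 before 0) = (1 − (6/5)^1) / (1 − (6/5)^4) = 125/671

Let u_k denote P(reach 4 before 0 | start at k). Boundary: u_0 = 0, u_4 = 1. Recurrence: u_k = 5/11·u_{k+1} + 6/11·u_{k-1} for 1 ≤ k ≤ 3. Try u_k = A + B·r^k with r = q/p = (6/11)/(5/11) = 6/5. Substitution satisfies the recurrence; boundary conditions give:
  u_k = (1 − r^k) / (1 − r^N) = (1 − (6/5)^1) / (1 − (6/5)^4) = 125/671.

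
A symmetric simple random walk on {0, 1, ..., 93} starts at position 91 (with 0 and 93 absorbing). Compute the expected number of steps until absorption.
E[τ | X_0 = 91] = 182

Let v_k = E[τ | X_0 = k]. Boundary: v_0 = v_93 = 0. Recurrence: v_k = 1 + (v_{k-1} + v_{k+1})/2 for 1 ≤ k ≤ 92. The particular solution to v_k − (v_{k-1} + v_{k+1})/2 = 1 is v_k = −k^2. Adding homogeneous solution A + B k and matching boundaries gives v_k = k (93 − k). Substituting k = 91: v_91 = 91 · 2 = 182.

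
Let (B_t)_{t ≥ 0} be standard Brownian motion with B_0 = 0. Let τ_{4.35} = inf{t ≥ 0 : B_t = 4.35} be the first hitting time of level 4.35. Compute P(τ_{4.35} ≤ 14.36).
P(τ_{4.35} ≤ 14.36) = 2(1 − Φ(4.35/√14.36)) = 2(1 − Φ(1.1479)) ≈ 0.2510

By the reflection principle for standard BM, P(τ_b ≤ t) = 2 · P(B_t ≥ b). Since B_t ~ N(0, t), P(B_t ≥ 4.35) = 1 − Φ(4.35/√t) = 1 − Φ(4.35/√14.36) = 1 − Φ(1.1479) ≈ 0.12550. Doubling: P(τ_{4.35} ≤ 14.36) ≈ 2 · 0.12550 = 0.25100 ≈ 0.2510.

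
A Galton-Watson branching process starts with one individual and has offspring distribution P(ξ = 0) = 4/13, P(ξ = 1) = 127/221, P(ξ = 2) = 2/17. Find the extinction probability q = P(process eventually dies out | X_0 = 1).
q = 1

Mean offspring μ = 0·4/13 + 1·127/221 + 2·2/17 = 179/221 ≤ 1. For μ ≤ 1 with offspring not concentrated at 1, the Galton-Watson process goes extinct almost surely, so q = 1.
(Algebraic check: The pgf is f(s) = 4/13 + 127/221·s + 2/17·s². The extinction probability q is the smallest fixed point of f in [0, 1]. Setting s = f(s):
  2/17·s² + (127/221 − 1)·s + 4/13 = 0
  2/17·s² − (4/13 + 2/17)·s + 4/13 = 0
which factors as (s − 1)·(2/17·s − 4/13) = 0, giving roots s = 1 and s = (4/13)/(2/17) = 34/13. Since 34/13 ≥ 1, the smallest root in [0, 1] is s = 1.)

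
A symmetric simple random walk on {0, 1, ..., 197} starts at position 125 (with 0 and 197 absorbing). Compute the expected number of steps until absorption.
E[τ | X_0 = 125] = 9000

Let v_k = E[τ | X_0 = k]. Boundary: v_0 = v_197 = 0. Recurrence: v_k = 1 + (v_{k-1} + v_{k+1})/2 for 1 ≤ k ≤ 196. The particular solution to v_k − (v_{k-1} + v_{k+1})/2 = 1 is v_k = −k^2. Adding homogeneous solution A + B k and matching boundaries gives v_k = k (197 − k). Substituting k = 125: v_125 = 125 · 72 = 9000.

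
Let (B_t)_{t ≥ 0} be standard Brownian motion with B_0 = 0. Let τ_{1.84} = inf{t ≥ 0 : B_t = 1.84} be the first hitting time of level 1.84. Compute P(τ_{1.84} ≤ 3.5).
P(τ_{1.84} ≤ 3.5) = 2(1 − Φ(1.84/√3.5)) = 2(1 − Φ(0.9835)) ≈ 0.3254

By the reflection principle for standard BM, P(τ_b ≤ t) = 2 · P(B_t ≥ b). Since B_t ~ N(0, t), P(B_t ≥ 1.84) = 1 − Φ(1.84/√t) = 1 − Φ(1.84/√3.5) = 1 − Φ(0.9835) ≈ 0.16268. Doubling: P(τ_{1.84} ≤ 3.5) ≈ 2 · 0.16268 = 0.32536 ≈ 0.3254.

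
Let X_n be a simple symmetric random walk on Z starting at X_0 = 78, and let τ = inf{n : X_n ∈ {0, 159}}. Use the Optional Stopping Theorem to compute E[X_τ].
E[X_τ] = 78

X_n is a martingale and τ is a bounded-mean stopping time (indeed τ is finite a.s. with bounded expectation since the walk is in a bounded region). By the OST, E[X_τ] = E[X_0] = 78. Equivalently: E[X_τ] = 159 · P(hit 159 first) + 0 · P(hit 0 first) = 159 · (78/159) = 78.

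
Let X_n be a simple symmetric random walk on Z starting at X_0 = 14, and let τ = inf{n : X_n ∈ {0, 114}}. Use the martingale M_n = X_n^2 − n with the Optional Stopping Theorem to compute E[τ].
E[τ] = 1400

M_n = X_n^2 − n is a martingale (since E[X_{n+1}^2 | F_n] = X_n^2 + 1). By OST (τ has finite mean in a bounded region), E[M_τ] = E[M_0] = X_0^2 − 0 = 14^2 = 196. Also E[M_τ] = E[X_τ^2] − E[τ]. The walk exits at 0 or 114, with P(hit 114 first) = 14/114, so E[X_τ^2] = 114^2 · 14/114 + 0 = 1596. Thus E[τ] = E[X_τ^2] − E[M_τ] = 1596 − 196 = 1400 = 14(114 − 14) = 1400.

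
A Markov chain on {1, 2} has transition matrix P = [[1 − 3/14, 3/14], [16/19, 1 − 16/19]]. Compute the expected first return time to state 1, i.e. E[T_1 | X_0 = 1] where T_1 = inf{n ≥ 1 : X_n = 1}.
E[T_1 | X_0 = 1] = 1/π_1 = 281/224

For an irreducible recurrent Markov chain with stationary distribution π, E[T_i | X_0 = i] = 1/π_i (Kac's formula). Here π_1 = (16/19)/(3/14 + 16/19) = (16/19)/(281/266) = 224/281, so E[T_1 | X_0 = 1] = 1/π_1 = (3/14 + 16/19)/(16/19) = (281/266)/(16/19) = 281/224.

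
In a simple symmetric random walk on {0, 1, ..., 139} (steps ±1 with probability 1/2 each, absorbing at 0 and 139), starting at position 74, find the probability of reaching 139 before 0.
P(hit 139 before 0) = 74/139

Let u_k = P(hit 139 before 0 | start at k). Then u_0 = 0, u_139 = 1, and u_k = u_{k-1}/2 + u_{k+1}/2 for 1 ≤ k ≤ 138. This harmonic recurrence is solved by u_k = k/139, giving u_74 = 74/139.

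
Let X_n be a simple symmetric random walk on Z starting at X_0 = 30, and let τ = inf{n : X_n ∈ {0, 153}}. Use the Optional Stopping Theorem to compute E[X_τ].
E[X_τ] = 30

X_n is a martingale and τ is a bounded-mean stopping time (indeed τ is finite a.s. with bounded expectation since the walk is in a bounded region). By the OST, E[X_τ] = E[X_0] = 30. Equivalently: E[X_τ] = 153 · P(hit 153 first) + 0 · P(hit 0 first) = 153 · (30/153) = 30.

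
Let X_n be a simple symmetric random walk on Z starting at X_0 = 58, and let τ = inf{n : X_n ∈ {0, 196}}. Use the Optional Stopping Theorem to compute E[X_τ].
E[X_τ] = 58

X_n is a martingale and τ is a bounded-mean stopping time (indeed τ is finite a.s. with bounded expectation since the walk is in a bounded region). By the OST, E[X_τ] = E[X_0] = 58. Equivalently: E[X_τ] = 196 · P(hit 196 first) + 0 · P(hit 0 first) = 196 · (58/196) = 58.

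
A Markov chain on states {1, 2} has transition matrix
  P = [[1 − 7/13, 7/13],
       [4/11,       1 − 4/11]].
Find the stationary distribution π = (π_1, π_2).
π_1 = 52/129, π_2 = 77/129

Solve πP = π with π_1 + π_2 = 1. From πP = π: π_1 · (1 − 7/13) + π_2 · 4/11 = π_1 ⇒ π_2 · 4/11 = π_1 · 7/13 ⇒ π_2/π_1 = (7/13)/(4/11) = 77/52. Together with π_1 + π_2 = 1:
  π_1 = (4/11)/(7/13 + 4/11) = (4/11)/(129/143) = 52/129,
  π_2 = (7/13)/(7/13 + 4/11) = (7/13)/(129/143) = 77/129.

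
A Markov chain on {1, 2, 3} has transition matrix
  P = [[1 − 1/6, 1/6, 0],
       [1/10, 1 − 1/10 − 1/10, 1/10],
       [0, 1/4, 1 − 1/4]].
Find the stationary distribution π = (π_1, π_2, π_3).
π = (3/10, 1/2, 1/5)

This is a birth-death chain on three states, which satisfies detailed balance: π_1 · P_{12} = π_2 · P_{21} and π_2 · P_{23} = π_3 · P_{32}.
From π_1 · 1/6 = π_2 · 1/10: π_2/π_1 = (1/6)/(1/10) = 5/3.
From π_2 · 1/10 = π_3 · 1/4: π_3/π_2 = (1/10)/(1/4) = 2/5.
Take π_1 proportional to 1; then unnormalized π = (1, 5/3, 2/3). Normalize by dividing by the sum 10/3:
  π = (3/10, 1/2, 1/5).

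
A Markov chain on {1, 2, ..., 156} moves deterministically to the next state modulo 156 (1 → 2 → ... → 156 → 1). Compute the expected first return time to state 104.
E[T_104 | X_0 = 104] = 156

The chain cycles deterministically, so starting at state 104 it returns in exactly 156 steps. Equivalently, the stationary distribution is uniform π_j = 1/156 for every state j, so by Kac's formula E[T_104] = 1/π_104 = 156.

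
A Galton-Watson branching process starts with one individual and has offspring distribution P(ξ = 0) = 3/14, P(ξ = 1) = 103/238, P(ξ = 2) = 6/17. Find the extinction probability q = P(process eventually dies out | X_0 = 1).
q = 17/28

The pgf is f(s) = 3/14 + 103/238·s + 6/17·s². The extinction probability q is the smallest fixed point of f in [0, 1]. Setting s = f(s):
  6/17·s² + (103/238 − 1)·s + 3/14 = 0
  6/17·s² − (3/14 + 6/17)·s + 3/14 = 0
which factors as (s − 1)·(6/17·s − 3/14) = 0, giving roots s = 1 and s = (3/14)/(6/17) = 17/28.
Mean offspring μ = 103/238 + 2·6/17 = 271/238 > 1 (supercritical), so q < 1. The extinction probability is the smaller root: q = (3/14)/(6/17) = 17/28.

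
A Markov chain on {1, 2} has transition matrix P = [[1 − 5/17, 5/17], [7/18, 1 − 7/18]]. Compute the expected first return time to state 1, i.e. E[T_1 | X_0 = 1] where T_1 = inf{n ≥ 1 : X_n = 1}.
E[T_1 | X_0 = 1] = 1/π_1 = 209/119

For an irreducible recurrent Markov chain with stationary distribution π, E[T_i | X_0 = i] = 1/π_i (Kac's formula). Here π_1 = (7/18)/(5/17 + 7/18) = (7/18)/(209/306) = 119/209, so E[T_1 | X_0 = 1] = 1/π_1 = (5/17 + 7/18)/(7/18) = (209/306)/(7/18) = 209/119.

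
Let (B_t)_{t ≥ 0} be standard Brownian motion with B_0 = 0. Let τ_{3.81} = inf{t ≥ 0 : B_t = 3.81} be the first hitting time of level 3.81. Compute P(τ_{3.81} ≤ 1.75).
P(τ_{3.81} ≤ 1.75) = 2(1 − Φ(3.81/√1.75)) = 2(1 − Φ(2.8801)) ≈ 0.0040

By the reflection principle for standard BM, P(τ_b ≤ t) = 2 · P(B_t ≥ b). Since B_t ~ N(0, t), P(B_t ≥ 3.81) = 1 − Φ(3.81/√t) = 1 − Φ(3.81/√1.75) = 1 − Φ(2.8801) ≈ 0.00199. Doubling: P(τ_{3.81} ≤ 1.75) ≈ 2 · 0.00199 = 0.00398 ≈ 0.0040.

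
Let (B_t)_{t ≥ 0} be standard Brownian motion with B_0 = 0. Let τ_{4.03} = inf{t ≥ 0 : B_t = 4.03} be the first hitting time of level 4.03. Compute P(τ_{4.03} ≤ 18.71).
P(τ_{4.03} ≤ 18.71) = 2(1 − Φ(4.03/√18.71)) = 2(1 − Φ(0.9317)) ≈ 0.3515

By the reflection principle for standard BM, P(τ_b ≤ t) = 2 · P(B_t ≥ b). Since B_t ~ N(0, t), P(B_t ≥ 4.03) = 1 − Φ(4.03/√t) = 1 − Φ(4.03/√18.71) = 1 − Φ(0.9317) ≈ 0.17575. Doubling: P(τ_{4.03} ≤ 18.71) ≈ 2 · 0.17575 = 0.35150 ≈ 0.3515.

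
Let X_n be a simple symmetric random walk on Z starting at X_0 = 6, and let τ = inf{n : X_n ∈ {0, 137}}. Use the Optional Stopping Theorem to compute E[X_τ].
E[X_τ] = 6

X_n is a martingale and τ is a bounded-mean stopping time (indeed τ is finite a.s. with bounded expectation since the walk is in a bounded region). By the OST, E[X_τ] = E[X_0] = 6. Equivalently: E[X_τ] = 137 · P(hit 137 first) + 0 · P(hit 0 first) = 137 · (6/137) = 6.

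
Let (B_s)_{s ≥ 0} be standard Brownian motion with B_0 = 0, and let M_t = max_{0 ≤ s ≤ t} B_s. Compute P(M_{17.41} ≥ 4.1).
P(M_{17.41} ≥ 4.1) = 2·P(B_{17.41} ≥ 4.1) = 2(1 − Φ(4.1/√17.41)) ≈ 0.3258

By the reflection principle for Brownian motion, P(M_t ≥ a) = 2 · P(B_t ≥ a) for a ≥ 0. Since B_t ~ N(0, t), P(B_t ≥ 4.1) = 1 − Φ(4.1/√t) = 1 − Φ(4.1/√17.41) = 1 − Φ(0.9826). So
  P(M_{17.41} ≥ 4.1) = 2(1 − Φ(0.9826)) ≈ 0.3258.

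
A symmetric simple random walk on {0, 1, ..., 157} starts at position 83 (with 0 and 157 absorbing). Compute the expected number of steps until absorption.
E[τ | X_0 = 83] = 6142

Let v_k = E[τ | X_0 = k]. Boundary: v_0 = v_157 = 0. Recurrence: v_k = 1 + (v_{k-1} + v_{k+1})/2 for 1 ≤ k ≤ 156. The particular solution to v_k − (v_{k-1} + v_{k+1})/2 = 1 is v_k = −k^2. Adding homogeneous solution A + B k and matching boundaries gives v_k = k (157 − k). Substituting k = 83: v_83 = 83 · 74 = 6142.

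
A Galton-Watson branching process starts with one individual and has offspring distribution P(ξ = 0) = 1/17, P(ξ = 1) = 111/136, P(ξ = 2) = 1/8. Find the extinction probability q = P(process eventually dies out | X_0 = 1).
q = 8/17

The pgf is f(s) = 1/17 + 111/136·s + 1/8·s². The extinction probability q is the smallest fixed point of f in [0, 1]. Setting s = f(s):
  1/8·s² + (111/136 − 1)·s + 1/17 = 0
  1/8·s² − (1/17 + 1/8)·s + 1/17 = 0
which factors as (s − 1)·(1/8·s − 1/17) = 0, giving roots s = 1 and s = (1/17)/(1/8) = 8/17.
Mean offspring μ = 111/136 + 2·1/8 = 145/136 > 1 (supercritical), so q < 1. The extinction probability is the smaller root: q = (1/17)/(1/8) = 8/17.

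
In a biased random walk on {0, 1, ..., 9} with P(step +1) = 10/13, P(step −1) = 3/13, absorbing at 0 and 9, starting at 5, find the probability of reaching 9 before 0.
P(hit 9 before 0) = (1 − (3/10)^5) / (1 − (3/10)^9) = 142510000/142854331

Let u_k denote P(reach 9 before 0 | start at k). Boundary: u_0 = 0, u_9 = 1. Recurrence: u_k = 10/13·u_{k+1} + 3/13·u_{k-1} for 1 ≤ k ≤ 8. Try u_k = A + B·r^k with r = q/p = (3/13)/(10/13) = 3/10. Substitution satisfies the recurrence; boundary conditions give:
  u_k = (1 − r^k) / (1 − r^N) = (1 − (3/10)^5) / (1 − (3/10)^9) = 142510000/142854331.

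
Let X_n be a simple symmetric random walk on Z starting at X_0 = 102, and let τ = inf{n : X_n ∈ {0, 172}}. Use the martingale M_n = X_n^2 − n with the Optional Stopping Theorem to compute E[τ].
E[τ] = 7140

M_n = X_n^2 − n is a martingale (since E[X_{n+1}^2 | F_n] = X_n^2 + 1). By OST (τ has finite mean in a bounded region), E[M_τ] = E[M_0] = X_0^2 − 0 = 102^2 = 10404. Also E[M_τ] = E[X_τ^2] − E[τ]. The walk exits at 0 or 172, with P(hit 172 first) = 102/172, so E[X_τ^2] = 172^2 · 102/172 + 0 = 17544. Thus E[τ] = E[X_τ^2] − E[M_τ] = 17544 − 10404 = 7140 = 102(172 − 102) = 7140.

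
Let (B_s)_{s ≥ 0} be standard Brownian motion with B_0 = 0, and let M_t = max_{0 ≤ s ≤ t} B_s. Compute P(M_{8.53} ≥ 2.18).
P(M_{8.53} ≥ 2.18) = 2·P(B_{8.53} ≥ 2.18) = 2(1 − Φ(2.18/√8.53)) ≈ 0.4554

By the reflection principle for Brownian motion, P(M_t ≥ a) = 2 · P(B_t ≥ a) for a ≥ 0. Since B_t ~ N(0, t), P(B_t ≥ 2.18) = 1 − Φ(2.18/√t) = 1 − Φ(2.18/√8.53) = 1 − Φ(0.7464). So
  P(M_{8.53} ≥ 2.18) = 2(1 − Φ(0.7464)) ≈ 0.4554.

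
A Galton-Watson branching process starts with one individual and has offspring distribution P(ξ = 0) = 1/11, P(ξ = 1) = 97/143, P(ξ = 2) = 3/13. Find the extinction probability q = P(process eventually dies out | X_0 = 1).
q = 13/33

The pgf is f(s) = 1/11 + 97/143·s + 3/13·s². The extinction probability q is the smallest fixed point of f in [0, 1]. Setting s = f(s):
  3/13·s² + (97/143 − 1)·s + 1/11 = 0
  3/13·s² − (1/11 + 3/13)·s + 1/11 = 0
which factors as (s − 1)·(3/13·s − 1/11) = 0, giving roots s = 1 and s = (1/11)/(3/13) = 13/33.
Mean offspring μ = 97/143 + 2·3/13 = 163/143 > 1 (supercritical), so q < 1. The extinction probability is the smaller root: q = (1/11)/(3/13) = 13/33.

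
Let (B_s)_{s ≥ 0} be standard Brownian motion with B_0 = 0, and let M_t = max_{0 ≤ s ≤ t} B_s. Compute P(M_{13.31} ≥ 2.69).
P(M_{13.31} ≥ 2.69) = 2·P(B_{13.31} ≥ 2.69) = 2(1 − Φ(2.69/√13.31)) ≈ 0.4609

By the reflection principle for Brownian motion, P(M_t ≥ a) = 2 · P(B_t ≥ a) for a ≥ 0. Since B_t ~ N(0, t), P(B_t ≥ 2.69) = 1 − Φ(2.69/√t) = 1 − Φ(2.69/√13.31) = 1 − Φ(0.7373). So
  P(M_{13.31} ≥ 2.69) = 2(1 − Φ(0.7373)) ≈ 0.4609.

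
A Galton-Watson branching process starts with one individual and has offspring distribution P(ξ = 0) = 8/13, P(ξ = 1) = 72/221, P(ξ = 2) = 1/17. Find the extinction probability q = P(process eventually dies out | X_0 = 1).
q = 1

Mean offspring μ = 0·8/13 + 1·72/221 + 2·1/17 = 98/221 ≤ 1. For μ ≤ 1 with offspring not concentrated at 1, the Galton-Watson process goes extinct almost surely, so q = 1.
(Algebraic check: The pgf is f(s) = 8/13 + 72/221·s + 1/17·s². The extinction probability q is the smallest fixed point of f in [0, 1]. Setting s = f(s):
  1/17·s² + (72/221 − 1)·s + 8/13 = 0
  1/17·s² − (8/13 + 1/17)·s + 8/13 = 0
which factors as (s − 1)·(1/17·s − 8/13) = 0, giving roots s = 1 and s = (8/13)/(1/17) = 136/13. Since 136/13 ≥ 1, the smallest root in [0, 1] is s = 1.)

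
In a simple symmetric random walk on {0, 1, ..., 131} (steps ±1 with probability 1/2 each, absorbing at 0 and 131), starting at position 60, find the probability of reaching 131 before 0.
P(hit 131 before 0) = 60/131

Let u_k = P(hit 131 before 0 | start at k). Then u_0 = 0, u_131 = 1, and u_k = u_{k-1}/2 + u_{k+1}/2 for 1 ≤ k ≤ 130. This harmonic recurrence is solved by u_k = k/131, giving u_60 = 60/131.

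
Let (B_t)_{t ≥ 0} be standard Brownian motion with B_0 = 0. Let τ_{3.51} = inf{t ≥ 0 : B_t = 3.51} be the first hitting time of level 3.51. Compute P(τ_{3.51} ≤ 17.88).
P(τ_{3.51} ≤ 17.88) = 2(1 − Φ(3.51/√17.88)) = 2(1 − Φ(0.8301)) ≈ 0.4065

By the reflection principle for standard BM, P(τ_b ≤ t) = 2 · P(B_t ≥ b). Since B_t ~ N(0, t), P(B_t ≥ 3.51) = 1 − Φ(3.51/√t) = 1 − Φ(3.51/√17.88) = 1 − Φ(0.8301) ≈ 0.20324. Doubling: P(τ_{3.51} ≤ 17.88) ≈ 2 · 0.20324 = 0.40648 ≈ 0.4065.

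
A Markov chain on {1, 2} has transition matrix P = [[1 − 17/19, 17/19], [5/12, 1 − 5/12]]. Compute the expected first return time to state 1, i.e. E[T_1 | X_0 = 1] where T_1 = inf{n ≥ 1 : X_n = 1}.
E[T_1 | X_0 = 1] = 1/π_1 = 299/95

For an irreducible recurrent Markov chain with stationary distribution π, E[T_i | X_0 = i] = 1/π_i (Kac's formula). Here π_1 = (5/12)/(17/19 + 5/12) = (5/12)/(299/228) = 95/299, so E[T_1 | X_0 = 1] = 1/π_1 = (17/19 + 5/12)/(5/12) = (299/228)/(5/12) = 299/95.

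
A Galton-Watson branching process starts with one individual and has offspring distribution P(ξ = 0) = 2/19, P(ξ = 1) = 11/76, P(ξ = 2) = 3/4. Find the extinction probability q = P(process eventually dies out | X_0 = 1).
q = 8/57

The pgf is f(s) = 2/19 + 11/76·s + 3/4·s². The extinction probability q is the smallest fixed point of f in [0, 1]. Setting s = f(s):
  3/4·s² + (11/76 − 1)·s + 2/19 = 0
  3/4·s² − (2/19 + 3/4)·s + 2/19 = 0
which factors as (s − 1)·(3/4·s − 2/19) = 0, giving roots s = 1 and s = (2/19)/(3/4) = 8/57.
Mean offspring μ = 11/76 + 2·3/4 = 125/76 > 1 (supercritical), so q < 1. The extinction probability is the smaller root: q = (2/19)/(3/4) = 8/57.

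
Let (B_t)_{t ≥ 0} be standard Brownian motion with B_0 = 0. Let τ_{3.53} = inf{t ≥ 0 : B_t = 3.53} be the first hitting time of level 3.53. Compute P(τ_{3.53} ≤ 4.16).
P(τ_{3.53} ≤ 4.16) = 2(1 − Φ(3.53/√4.16)) = 2(1 − Φ(1.7307)) ≈ 0.0835

By the reflection principle for standard BM, P(τ_b ≤ t) = 2 · P(B_t ≥ b). Since B_t ~ N(0, t), P(B_t ≥ 3.53) = 1 − Φ(3.53/√t) = 1 − Φ(3.53/√4.16) = 1 − Φ(1.7307) ≈ 0.04175. Doubling: P(τ_{3.53} ≤ 4.16) ≈ 2 · 0.04175 = 0.08350 ≈ 0.0835.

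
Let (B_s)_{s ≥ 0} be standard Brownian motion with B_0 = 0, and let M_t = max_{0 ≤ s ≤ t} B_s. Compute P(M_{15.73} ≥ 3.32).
P(M_{15.73} ≥ 3.32) = 2·P(B_{15.73} ≥ 3.32) = 2(1 − Φ(3.32/√15.73)) ≈ 0.4025

By the reflection principle for Brownian motion, P(M_t ≥ a) = 2 · P(B_t ≥ a) for a ≥ 0. Since B_t ~ N(0, t), P(B_t ≥ 3.32) = 1 − Φ(3.32/√t) = 1 − Φ(3.32/√15.73) = 1 − Φ(0.8371). So
  P(M_{15.73} ≥ 3.32) = 2(1 − Φ(0.8371)) ≈ 0.4025.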